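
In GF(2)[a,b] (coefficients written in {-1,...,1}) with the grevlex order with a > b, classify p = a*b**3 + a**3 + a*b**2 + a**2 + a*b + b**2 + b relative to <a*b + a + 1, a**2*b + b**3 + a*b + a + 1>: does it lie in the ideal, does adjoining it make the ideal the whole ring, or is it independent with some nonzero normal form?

a*b**3 + a**3 + a*b**2 + a**2 + a*b + b**2 + b is independent of I; its normal form modulo I is b**2.

First compute the reduced Gröbner basis of I by Buchberger's algorithm.
f_1 = a*b + a + 1, LT = a*b.
f_2 = a**2*b + b**3 + a*b + a + 1, LT = a**2*b.

S(f_1,f_2): lcm = a**2*b. S = b**3 + a**2 + a*b + 1.
  reduce S modulo (f_1, f_2):
  remainder b**3 + a**2 + a ≠ 0; add h_3 = b**3 + a**2 + a to the basis.

S(f_1,h_3): lcm = a*b**3. S = a**3 + a*b**2 + a**2 + b**2.
  reduce S modulo (f_1, f_2, h_3):
  remainder a**3 + a**2 + b**2 + a + b + 1 ≠ 0; add h_4 = a**3 + a**2 + b**2 + a + b + 1 to the basis.

The other S-polynomials (S(f_2,h_3), S(f_1,h_4), S(f_2,h_4), S(h_3,h_4)) all reduce to 0 modulo the current basis, so we have a Gröbner basis.
Inter-reduce: drop elements whose leading term is divisible by another's, tail-reduce, and make monic.
Reduced Gröbner basis: {a**3 + a**2 + b**2 + a + b + 1, b**3 + a**2 + a, a*b + a + 1}.
Label its elements g_1 = a**3 + a**2 + b**2 + a + b + 1, g_2 = b**3 + a**2 + a, g_3 = a*b + a + 1.

Reduce p = a*b**3 + a**3 + a*b**2 + a**2 + a*b + b**2 + b modulo G:
  leading term a*b**3: subtract (a)·g_2 from a*b**3 + a**3 + a*b**2 + a**2 + a*b + b**2 + b → a*b**2 + a*b + b**2 + b
  leading term a*b**2: subtract (b)·g_3 from a*b**2 + a*b + b**2 + b → b**2
  leading term b**2: no divisor's leading term divides it; move b**2 to the remainder.
  normal form = b**2.
The normal form is nonzero, so p ∉ I. Since p minus its normal form lies in I, I + (p) = I + (r) where r = b**2; decide whether this ideal is the whole ring.
Run Buchberger on G together with r (pairs among the g_i already reduce to 0 since G is a Gröbner basis):
g_1 = a**3 + a**2 + b**2 + a + b + 1, LT = a**3.
g_2 = b**3 + a**2 + a, LT = b**3.
g_3 = a*b + a + 1, LT = a*b.
r = b**2, LT = b**2.

S(g_2,r): lcm = b**3. S = a**2 + a.
  reduce S modulo (g_1, g_2, g_3, r):
  remainder a**2 + a ≠ 0; add m_5 = a**2 + a to the basis.

S(g_3,r): lcm = a*b**2. S = a*b + b.
  reduce S modulo (g_1, g_2, g_3, r, m_5):
  remainder a + b + 1 ≠ 0; add m_6 = a + b + 1 to the basis.

S(g_3,m_5): lcm = a**2*b. S = a**2 + a*b + a.
  reduce S modulo (g_1, g_2, g_3, r, m_5, m_6):
  remainder b ≠ 0; add m_7 = b to the basis.

The other S-polynomials (S(g_1,g_2), S(g_1,g_3), S(g_1,r), S(g_2,g_3), S(g_1,m_5), S(g_2,m_5), S(r,m_5), S(g_1,m_6), S(g_2,m_6), S(g_3,m_6), S(r,m_6), S(m_5,m_6), S(g_1,m_7), S(g_2,m_7), S(g_3,m_7), S(r,m_7), S(m_5,m_7), S(m_6,m_7)) all reduce to 0 modulo the current basis, so we have a Gröbner basis.
Inter-reduce: drop elements whose leading term is divisible by another's, tail-reduce, and make monic.
Reduced Gröbner basis: {a + 1, b}.
The reduced Gröbner basis of I + (p) is {a + 1, b} ≠ {1}, a proper ideal, so the enlarged system stays consistent: p is independent of I, with normal form b**2.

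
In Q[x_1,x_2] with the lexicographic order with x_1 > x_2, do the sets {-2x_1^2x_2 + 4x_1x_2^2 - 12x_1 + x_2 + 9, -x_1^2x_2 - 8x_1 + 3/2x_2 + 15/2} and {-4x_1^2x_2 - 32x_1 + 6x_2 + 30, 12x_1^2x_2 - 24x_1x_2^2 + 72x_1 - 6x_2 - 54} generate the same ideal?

Yes, the ideals are equal.

Two ideals are equal iff their reduced Gröbner bases coincide (the reduced basis is unique for a fixed ordering).
Buchberger on the first generating set:
f_1 = -2x_1^2x_2 + 4x_1x_2^2 - 12x_1 + x_2 + 9, LT = x_1^2x_2.
f_2 = -x_1^2x_2 - 8x_1 + 3/2x_2 + 15/2, LT = x_1^2x_2.

S(f_1,f_2): lcm = x_1^2x_2. S = -2x_1x_2^2 - 2x_1 + x_2 + 3.
  reduce S modulo (f_1, f_2):
  remainder -2x_1x_2^2 - 2x_1 + x_2 + 3 ≠ 0; add g_3 = -2x_1x_2^2 - 2x_1 + x_2 + 3 to the basis.

S(f_1,g_3): lcm = x_1^2x_2^2. S = -x_1^2 - 2x_1x_2^3 + 13/2x_1x_2 + 3/2x_1 - 1/2x_2^2 - 9/2x_2.
  reduce S modulo (f_1, f_2, g_3):
  remainder -x_1^2 + 17/2x_1x_2 + 3/2x_1 - 3/2x_2^2 - 15/2x_2 ≠ 0; add g_4 = -x_1^2 + 17/2x_1x_2 + 3/2x_1 - 3/2x_2^2 - 15/2x_2 to the basis.

S(f_1,g_4): lcm = x_1^2x_2. S = 13/2x_1x_2^2 + 3/2x_1x_2 + 6x_1 - 3/2x_2^3 - 15/2x_2^2 - 1/2x_2 - 9/2.
  reduce S modulo (f_1, f_2, g_3, g_4):
  remainder 3/2x_1x_2 - 1/2x_1 - 3/2x_2^3 - 15/2x_2^2 + 11/4x_2 + 21/4 ≠ 0; add g_5 = 3/2x_1x_2 - 1/2x_1 - 3/2x_2^3 - 15/2x_2^2 + 11/4x_2 + 21/4 to the basis.

S(g_3,g_4): lcm = x_1^2x_2^2. S = x_1^2 + 17/2x_1x_2^3 + 3/2x_1x_2^2 - 1/2x_1x_2 - 3/2x_1 - 3/2x_2^4 - 15/2x_2^3.
  reduce S modulo (f_1, f_2, g_3, g_4, g_5):
  remainder -5/3x_1 - 3/2x_2^4 - 8x_2^3 + 1/4x_2^2 + 83/12x_2 + 4 ≠ 0; add g_6 = -5/3x_1 - 3/2x_2^4 - 8x_2^3 + 1/4x_2^2 + 83/12x_2 + 4 to the basis.

S(g_3,g_6): lcm = x_1x_2^2. S = x_1 - 9/10x_2^6 - 24/5x_2^5 + 3/20x_2^4 + 83/20x_2^3 + 12/5x_2^2 - 1/2x_2 - 3/2.
  reduce S modulo (f_1, f_2, g_3, g_4, g_5, g_6):
  remainder -9/10x_2^6 - 24/5x_2^5 - 3/4x_2^4 - 13/20x_2^3 + 51/20x_2^2 + 73/20x_2 + 9/10 ≠ 0; add g_7 = -9/10x_2^6 - 24/5x_2^5 - 3/4x_2^4 - 13/20x_2^3 + 51/20x_2^2 + 73/20x_2 + 9/10 to the basis.

S(g_5,g_6): lcm = x_1x_2. S = -1/3x_1 - 9/10x_2^5 - 24/5x_2^4 - 17/20x_2^3 - 17/20x_2^2 + 127/30x_2 + 7/2.
  reduce S modulo (f_1, f_2, g_3, g_4, g_5, g_6, g_7):
  remainder -9/10x_2^5 - 9/2x_2^4 + 3/4x_2^3 - 9/10x_2^2 + 57/20x_2 + 27/10 ≠ 0; add g_8 = -9/10x_2^5 - 9/2x_2^4 + 3/4x_2^3 - 9/10x_2^2 + 57/20x_2 + 27/10 to the basis.

The other S-polynomials (S(f_2,g_3), S(f_2,g_4), S(f_1,g_5), S(f_2,g_5), S(g_3,g_5), S(g_4,g_5), S(f_1,g_6), S(f_2,g_6), S(g_4,g_6), S(f_1,g_7), S(f_2,g_7), S(g_3,g_7), S(g_4,g_7), S(g_5,g_7), S(g_6,g_7), S(f_1,g_8), S(f_2,g_8), S(g_3,g_8), S(g_4,g_8), S(g_5,g_8), S(g_6,g_8), S(g_7,g_8)) all reduce to 0 modulo the current basis, so we have a Gröbner basis.
Inter-reduce: drop elements whose leading term is divisible by another's, tail-reduce, and make monic.
Reduced Gröbner basis: {x_1 + 9/10x_2^4 + 24/5x_2^3 - 3/20x_2^2 - 83/20x_2 - 12/5, x_2^5 + 5x_2^4 - 5/6x_2^3 + x_2^2 - 19/6x_2 - 3}.

Buchberger on the second generating set:
h_1 = -4x_1^2x_2 - 32x_1 + 6x_2 + 30, LT = x_1^2x_2.
h_2 = 12x_1^2x_2 - 24x_1x_2^2 + 72x_1 - 6x_2 - 54, LT = x_1^2x_2.

S(h_1,h_2): lcm = x_1^2x_2. S = 2x_1x_2^2 + 2x_1 - x_2 - 3.
  reduce S modulo (h_1, h_2):
  remainder 2x_1x_2^2 + 2x_1 - x_2 - 3 ≠ 0; add k_3 = 2x_1x_2^2 + 2x_1 - x_2 - 3 to the basis.

S(h_1,k_3): lcm = x_1^2x_2^2. S = -x_1^2 + 17/2x_1x_2 + 3/2x_1 - 3/2x_2^2 - 15/2x_2.
  reduce S modulo (h_1, h_2, k_3):
  remainder -x_1^2 + 17/2x_1x_2 + 3/2x_1 - 3/2x_2^2 - 15/2x_2 ≠ 0; add k_4 = -x_1^2 + 17/2x_1x_2 + 3/2x_1 - 3/2x_2^2 - 15/2x_2 to the basis.

S(h_1,k_4): lcm = x_1^2x_2. S = 17/2x_1x_2^2 + 3/2x_1x_2 + 8x_1 - 3/2x_2^3 - 15/2x_2^2 - 3/2x_2 - 15/2.
  reduce S modulo (h_1, h_2, k_3, k_4):
  remainder 3/2x_1x_2 - 1/2x_1 - 3/2x_2^3 - 15/2x_2^2 + 11/4x_2 + 21/4 ≠ 0; add k_5 = 3/2x_1x_2 - 1/2x_1 - 3/2x_2^3 - 15/2x_2^2 + 11/4x_2 + 21/4 to the basis.

S(k_3,k_4): lcm = x_1^2x_2^2. S = x_1^2 + 17/2x_1x_2^3 + 3/2x_1x_2^2 - 1/2x_1x_2 - 3/2x_1 - 3/2x_2^4 - 15/2x_2^3.
  reduce S modulo (h_1, h_2, k_3, k_4, k_5):
  remainder -5/3x_1 - 3/2x_2^4 - 8x_2^3 + 1/4x_2^2 + 83/12x_2 + 4 ≠ 0; add k_6 = -5/3x_1 - 3/2x_2^4 - 8x_2^3 + 1/4x_2^2 + 83/12x_2 + 4 to the basis.

S(k_3,k_6): lcm = x_1x_2^2. S = x_1 - 9/10x_2^6 - 24/5x_2^5 + 3/20x_2^4 + 83/20x_2^3 + 12/5x_2^2 - 1/2x_2 - 3/2.
  reduce S modulo (h_1, h_2, k_3, k_4, k_5, k_6):
  remainder -9/10x_2^6 - 24/5x_2^5 - 3/4x_2^4 - 13/20x_2^3 + 51/20x_2^2 + 73/20x_2 + 9/10 ≠ 0; add k_7 = -9/10x_2^6 - 24/5x_2^5 - 3/4x_2^4 - 13/20x_2^3 + 51/20x_2^2 + 73/20x_2 + 9/10 to the basis.

S(k_5,k_6): lcm = x_1x_2. S = -1/3x_1 - 9/10x_2^5 - 24/5x_2^4 - 17/20x_2^3 - 17/20x_2^2 + 127/30x_2 + 7/2.
  reduce S modulo (h_1, h_2, k_3, k_4, k_5, k_6, k_7):
  remainder -9/10x_2^5 - 9/2x_2^4 + 3/4x_2^3 - 9/10x_2^2 + 57/20x_2 + 27/10 ≠ 0; add k_8 = -9/10x_2^5 - 9/2x_2^4 + 3/4x_2^3 - 9/10x_2^2 + 57/20x_2 + 27/10 to the basis.

The other S-polynomials (S(h_2,k_3), S(h_2,k_4), S(h_1,k_5), S(h_2,k_5), S(k_3,k_5), S(k_4,k_5), S(h_1,k_6), S(h_2,k_6), S(k_4,k_6), S(h_1,k_7), S(h_2,k_7), S(k_3,k_7), S(k_4,k_7), S(k_5,k_7), S(k_6,k_7), S(h_1,k_8), S(h_2,k_8), S(k_3,k_8), S(k_4,k_8), S(k_5,k_8), S(k_6,k_8), S(k_7,k_8)) all reduce to 0 modulo the current basis, so we have a Gröbner basis.
Inter-reduce: drop elements whose leading term is divisible by another's, tail-reduce, and make monic.
Reduced Gröbner basis: {x_1 + 9/10x_2^4 + 24/5x_2^3 - 3/20x_2^2 - 83/20x_2 - 12/5, x_2^5 + 5x_2^4 - 5/6x_2^3 + x_2^2 - 19/6x_2 - 3}.

The two bases agree; hence the ideals are identical.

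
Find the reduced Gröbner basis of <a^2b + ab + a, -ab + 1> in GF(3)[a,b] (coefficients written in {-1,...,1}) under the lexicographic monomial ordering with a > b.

G = {a - 1, b - 1}

f_1 = a^2b + ab + a, LT = a^2b.
f_2 = -ab + 1, LT = ab.

S(f_1,f_2): lcm = a^2b. S = ab - a.
  leading term ab: subtract (-1)·f_2 from ab - a → -a + 1
  leading term a: no divisor's leading term divides it; move -a to the remainder.
  leading term 1: no divisor's leading term divides it; move 1 to the remainder.
  remainder -a + 1 ≠ 0; add g_3 = -a + 1 to the basis.

S(f_2,g_3): lcm = ab. S = b - 1.
  leading term b: no divisor's leading term divides it; move b to the remainder.
  leading term 1: no divisor's leading term divides it; move -1 to the remainder.
  remainder b - 1 ≠ 0; add g_4 = b - 1 to the basis.

The other S-polynomials (S(f_1,g_3), S(f_1,g_4), S(f_2,g_4), S(g_3,g_4)) all reduce to 0 modulo the current basis, so we have a Gröbner basis.
Inter-reduce: drop elements whose leading term is divisible by another's, tail-reduce, and make monic.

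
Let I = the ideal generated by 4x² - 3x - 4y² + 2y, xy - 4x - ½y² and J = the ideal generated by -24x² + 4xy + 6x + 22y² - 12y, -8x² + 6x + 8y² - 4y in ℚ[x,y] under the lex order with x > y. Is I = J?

Two ideals are equal iff their reduced Gröbner bases coincide (the reduced basis is unique for a fixed ordering).
Buchberger on the first generating set:
f_1 = 4x² - 3x - 4y² + 2y, LT = x².
f_2 = xy - 4x - ½y², LT = xy.

S(f_1,f_2): lcm = x²y. S = 4x² + ½xy² - ¾xy - y³ + ½y².
  leading term x²: subtract (1)·f_1 from 4x² + ½xy² - ¾xy - y³ + ½y² → ½xy² - ¾xy + 3x - y³ + 9/2y² - 2y
  leading term xy²: subtract (½y)·f_2 from ½xy² - ¾xy + 3x - y³ + 9/2y² - 2y → 5/4xy + 3x - ¾y³ + 9/2y² - 2y
  leading term xy: subtract (5/4)·f_2 from 5/4xy + 3x - ¾y³ + 9/2y² - 2y → 8x - ¾y³ + 41/8y² - 2y
  leading term x: no divisor's leading term divides it; move 8x to the remainder.
  leading term y³: no divisor's leading term divides it; move -¾y³ to the remainder.
  leading term y²: no divisor's leading term divides it; move 41/8y² to the remainder.
  leading term y: no divisor's leading term divides it; move -2y to the remainder.
  remainder 8x - ¾y³ + 41/8y² - 2y ≠ 0; add g_3 = 8x - ¾y³ + 41/8y² - 2y to the basis.

S(f_1,g_3): lcm = x². S = 3/32xy³ - 41/64xy² + ¼xy - ¾x - y² + ½y.
  leading term xy³: subtract (3/32y²)·f_2 from 3/32xy³ - 41/64xy² + ¼xy - ¾x - y² + ½y → -17/64xy² + ¼xy - ¾x + 3/64y⁴ - y² + ½y
  leading term xy²: subtract (-17/64y)·f_2 from -17/64xy² + ¼xy - ¾x + 3/64y⁴ - y² + ½y → -13/16xy - ¾x + 3/64y⁴ - 17/128y³ - y² + ½y
  leading term xy: subtract (-13/16)·f_2 from -13/16xy - ¾x + 3/64y⁴ - 17/128y³ - y² + ½y → -4x + 3/64y⁴ - 17/128y³ - 45/32y² + ½y
  leading term x: subtract (-½)·g_3 from -4x + 3/64y⁴ - 17/128y³ - 45/32y² + ½y → 3/64y⁴ - 65/128y³ + 37/32y² - ½y
  leading term y⁴: no divisor's leading term divides it; move 3/64y⁴ to the remainder.
  leading term y³: no divisor's leading term divides it; move -65/128y³ to the remainder.
  leading term y²: no divisor's leading term divides it; move 37/32y² to the remainder.
  leading term y: no divisor's leading term divides it; move -½y to the remainder.
  remainder 3/64y⁴ - 65/128y³ + 37/32y² - ½y ≠ 0; add g_4 = 3/64y⁴ - 65/128y³ + 37/32y² - ½y to the basis.

The other S-polynomials (S(f_2,g_3), S(f_1,g_4), S(f_2,g_4), S(g_3,g_4)) all reduce to 0 modulo the current basis, so we have a Gröbner basis.
Inter-reduce: drop elements whose leading term is divisible by another's, tail-reduce, and make monic.
Reduced Gröbner basis: {x - 3/32y³ + 41/64y² - ¼y, y⁴ - 65/6y³ + 74/3y² - 32/3y}.

Buchberger on the second generating set:
h_1 = -24x² + 4xy + 6x + 22y² - 12y, LT = x².
h_2 = -8x² + 6x + 8y² - 4y, LT = x².

S(h_1,h_2): lcm = x². S = -⅙xy + ½x + 1/12y².
  leading term xy: no divisor's leading term divides it; move -⅙xy to the remainder.
  leading term x: no divisor's leading term divides it; move ½x to the remainder.
  leading term y²: no divisor's leading term divides it; move 1/12y² to the remainder.
  remainder -⅙xy + ½x + 1/12y² ≠ 0; add k_3 = -⅙xy + ½x + 1/12y² to the basis.

S(h_1,k_3): lcm = x²y. S = 3x² + ⅓xy² - ¼xy - 11/12y³ + ½y².
  leading term x²: subtract (-⅛)·h_1 from 3x² + ⅓xy² - ¼xy - 11/12y³ + ½y² → ⅓xy² + ¼xy + ¾x - 11/12y³ + 13/4y² - 3/2y
  leading term xy²: subtract (-2y)·k_3 from ⅓xy² + ¼xy + ¾x - 11/12y³ + 13/4y² - 3/2y → 5/4xy + ¾x - ¾y³ + 13/4y² - 3/2y
  leading term xy: subtract (-15/2)·k_3 from 5/4xy + ¾x - ¾y³ + 13/4y² - 3/2y → 9/2x - ¾y³ + 31/8y² - 3/2y
  leading term x: no divisor's leading term divides it; move 9/2x to the remainder.
  leading term y³: no divisor's leading term divides it; move -¾y³ to the remainder.
  leading term y²: no divisor's leading term divides it; move 31/8y² to the remainder.
  leading term y: no divisor's leading term divides it; move -3/2y to the remainder.
  remainder 9/2x - ¾y³ + 31/8y² - 3/2y ≠ 0; add k_4 = 9/2x - ¾y³ + 31/8y² - 3/2y to the basis.

S(h_1,k_4): lcm = x². S = ⅙xy³ - 31/36xy² + ⅙xy - ¼x - 11/12y² + ½y.
  leading term xy³: subtract (-y²)·k_3 from ⅙xy³ - 31/36xy² + ⅙xy - ¼x - 11/12y² + ½y → -13/36xy² + ⅙xy - ¼x + 1/12y⁴ - 11/12y² + ½y
  leading term xy²: subtract (13/6y)·k_3 from -13/36xy² + ⅙xy - ¼x + 1/12y⁴ - 11/12y² + ½y → -11/12xy - ¼x + 1/12y⁴ - 13/72y³ - 11/12y² + ½y
  leading term xy: subtract (11/2)·k_3 from -11/12xy - ¼x + 1/12y⁴ - 13/72y³ - 11/12y² + ½y → -3x + 1/12y⁴ - 13/72y³ - 11/8y² + ½y
  leading term x: subtract (-⅔)·k_4 from -3x + 1/12y⁴ - 13/72y³ - 11/8y² + ½y → 1/12y⁴ - 49/72y³ + 29/24y² - ½y
  leading term y⁴: no divisor's leading term divides it; move 1/12y⁴ to the remainder.
  leading term y³: no divisor's leading term divides it; move -49/72y³ to the remainder.
  leading term y²: no divisor's leading term divides it; move 29/24y² to the remainder.
  leading term y: no divisor's leading term divides it; move -½y to the remainder.
  remainder 1/12y⁴ - 49/72y³ + 29/24y² - ½y ≠ 0; add k_5 = 1/12y⁴ - 49/72y³ + 29/24y² - ½y to the basis.

The other S-polynomials (S(h_2,k_3), S(h_2,k_4), S(k_3,k_4), S(h_1,k_5), S(h_2,k_5), S(k_3,k_5), S(k_4,k_5)) all reduce to 0 modulo the current basis, so we have a Gröbner basis.
Inter-reduce: drop elements whose leading term is divisible by another's, tail-reduce, and make monic.
Reduced Gröbner basis: {x - ⅙y³ + 31/36y² - ⅓y, y⁴ - 49/6y³ + 29/2y² - 6y}.

These differ, so the ideals are not equal.

No, the ideals differ.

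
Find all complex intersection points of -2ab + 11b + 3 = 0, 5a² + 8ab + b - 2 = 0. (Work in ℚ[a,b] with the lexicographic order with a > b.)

{(5, -3), (1, -1/3), (-1/2, -1/4)}

Compute a lex Gröbner basis by Buchberger's algorithm.
f_1 = -2ab + 11b + 3, LT = ab.
f_2 = 5a² + 8ab + b - 2, LT = a².

S(f_1,f_2): lcm = a²b. S = -8/5ab² - 11/2ab - 3/2a - ⅕b² + ⅖b.
  leading term ab²: subtract (⅘b)·f_1 from -8/5ab² - 11/2ab - 3/2a - ⅕b² + ⅖b → -11/2ab - 3/2a - 9b² - 2b
  leading term ab: subtract (11/4)·f_1 from -11/2ab - 3/2a - 9b² - 2b → -3/2a - 9b² - 129/4b - 33/4
  leading term a: no divisor's leading term divides it; move -3/2a to the remainder.
  leading term b²: no divisor's leading term divides it; move -9b² to the remainder.
  leading term b: no divisor's leading term divides it; move -129/4b to the remainder.
  leading term 1: no divisor's leading term divides it; move -33/4 to the remainder.
  remainder -3/2a - 9b² - 129/4b - 33/4 ≠ 0; add h_3 = -3/2a - 9b² - 129/4b - 33/4 to the basis.

S(f_1,h_3): lcm = ab. S = -6b³ - 43/2b² - 11b - 3/2.
  leading term b³: no divisor's leading term divides it; move -6b³ to the remainder.
  leading term b²: no divisor's leading term divides it; move -43/2b² to the remainder.
  leading term b: no divisor's leading term divides it; move -11b to the remainder.
  leading term 1: no divisor's leading term divides it; move -3/2 to the remainder.
  remainder -6b³ - 43/2b² - 11b - 3/2 ≠ 0; add h_4 = -6b³ - 43/2b² - 11b - 3/2 to the basis.

The other S-polynomials (S(f_2,h_3), S(f_1,h_4), S(f_2,h_4), S(h_3,h_4)) all reduce to 0 modulo the current basis, so we have a Gröbner basis.
Inter-reduce: drop elements whose leading term is divisible by another's, tail-reduce, and make monic.
Reduced Gröbner basis: {a + 6b² + 43/2b + 11/2, b³ + 43/12b² + 11/6b + ¼}.

From the last basis element, b³ + 43/12b² + 11/6b + ¼ = 0, so b takes values in {-3, -1/3, -1/4}. Each choice, substituted upward through the basis, yields the corresponding point(s) of the solution set.
  b = -3: the earlier basis element becomes a - 5 = 0, giving a = 5 — point (5, -3).
  b = -1/3: the earlier basis element becomes a - 1 = 0, giving a = 1 — point (1, -1/3).
  b = -1/4: the earlier basis element becomes a + ½ = 0, giving a = -1/2 — point (-1/2, -1/4).
Substituting each solution back into the original system confirms all equations vanish.
A lex Gröbner basis triangularizes the system, enabling back-substitution.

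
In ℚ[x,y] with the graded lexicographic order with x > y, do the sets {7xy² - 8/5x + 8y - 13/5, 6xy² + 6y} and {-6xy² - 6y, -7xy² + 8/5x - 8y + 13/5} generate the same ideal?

Yes, the ideals are equal.

Since reduced Gröbner bases are canonical representatives of ideals under a given ordering, it suffices to compute and compare them.
Buchberger on the first generating set:
f_1 = 7xy² - 8/5x + 8y - 13/5, LT = xy².
f_2 = 6xy² + 6y, LT = xy².

S(f_1,f_2): lcm = xy². S = -8/35x + 1/7y - 13/35.
  leading term x: no divisor's leading term divides it; move -8/35x to the remainder.
  leading term y: no divisor's leading term divides it; move 1/7y to the remainder.
  leading term 1: no divisor's leading term divides it; move -13/35 to the remainder.
  remainder -8/35x + 1/7y - 13/35 ≠ 0; add g_3 = -8/35x + 1/7y - 13/35 to the basis.

S(f_1,g_3): lcm = xy². S = ⅝y³ - 13/8y² - 8/35x + 8/7y - 13/35.
  leading term y³: no divisor's leading term divides it; move ⅝y³ to the remainder.
  leading term y²: no divisor's leading term divides it; move -13/8y² to the remainder.
  leading term x: subtract (1)·g_3 from -8/35x + 8/7y - 13/35 → y
  leading term y: no divisor's leading term divides it; move y to the remainder.
  remainder ⅝y³ - 13/8y² + y ≠ 0; add g_4 = ⅝y³ - 13/8y² + y to the basis.

S(f_2,g_3): lcm = xy². S = ⅝y³ - 13/8y² + y.
  leading term y³: subtract (1)·g_4 from ⅝y³ - 13/8y² + y → 0
  remainder 0.

S(f_1,g_4): lcm = xy³. S = 13/5xy² - 64/35xy + 8/7y² - 13/35y.
  leading term xy²: subtract (13/35)·f_1 from 13/5xy² - 64/35xy + 8/7y² - 13/35y → -64/35xy + 8/7y² + 104/175x - 117/35y + 169/175
  leading term xy: subtract (8y)·g_3 from -64/35xy + 8/7y² + 104/175x - 117/35y + 169/175 → 104/175x - 13/35y + 169/175
  leading term x: subtract (-13/5)·g_3 from 104/175x - 13/35y + 169/175 → 0
  remainder 0.

S(f_2,g_4): lcm = xy³. S = 13/5xy² - 8/5xy + y².
  leading term xy²: subtract (13/35)·f_1 from 13/5xy² - 8/5xy + y² → -8/5xy + y² + 104/175x - 104/35y + 169/175
  leading term xy: subtract (7y)·g_3 from -8/5xy + y² + 104/175x - 104/35y + 169/175 → 104/175x - 13/35y + 169/175
  leading term x: subtract (-13/5)·g_3 from 104/175x - 13/35y + 169/175 → 0
  remainder 0.

S(g_3,g_4): leading monomials are coprime, so the S-polynomial reduces to 0 (Buchberger's first criterion).
Every S-polynomial of the final basis reduces to 0, so we have a Gröbner basis.
Inter-reduce: drop elements whose leading term is divisible by another's, tail-reduce, and make monic.
Reduced Gröbner basis: {y³ - 13/5y² + 8/5y, x - ⅝y + 13/8}.

Buchberger on the second generating set:
h_1 = -6xy² - 6y, LT = xy².
h_2 = -7xy² + 8/5x - 8y + 13/5, LT = xy².

S(h_1,h_2): lcm = xy². S = 8/35x - 1/7y + 13/35.
  leading term x: no divisor's leading term divides it; move 8/35x to the remainder.
  leading term y: no divisor's leading term divides it; move -1/7y to the remainder.
  leading term 1: no divisor's leading term divides it; move 13/35 to the remainder.
  remainder 8/35x - 1/7y + 13/35 ≠ 0; add k_3 = 8/35x - 1/7y + 13/35 to the basis.

S(h_1,k_3): lcm = xy². S = ⅝y³ - 13/8y² + y.
  leading term y³: no divisor's leading term divides it; move ⅝y³ to the remainder.
  leading term y²: no divisor's leading term divides it; move -13/8y² to the remainder.
  leading term y: no divisor's leading term divides it; move y to the remainder.
  remainder ⅝y³ - 13/8y² + y ≠ 0; add k_4 = ⅝y³ - 13/8y² + y to the basis.

S(h_2,k_3): lcm = xy². S = ⅝y³ - 13/8y² - 8/35x + 8/7y - 13/35.
  leading term y³: subtract (1)·k_4 from ⅝y³ - 13/8y² - 8/35x + 8/7y - 13/35 → -8/35x + 1/7y - 13/35
  leading term x: subtract (-1)·k_3 from -8/35x + 1/7y - 13/35 → 0
  remainder 0.

S(h_1,k_4): lcm = xy³. S = 13/5xy² - 8/5xy + y².
  leading term xy²: subtract (-13/30)·h_1 from 13/5xy² - 8/5xy + y² → -8/5xy + y² - 13/5y
  leading term xy: subtract (-7y)·k_3 from -8/5xy + y² - 13/5y → 0
  remainder 0.

S(h_2,k_4): lcm = xy³. S = 13/5xy² - 64/35xy + 8/7y² - 13/35y.
  leading term xy²: subtract (-13/30)·h_1 from 13/5xy² - 64/35xy + 8/7y² - 13/35y → -64/35xy + 8/7y² - 104/35y
  leading term xy: subtract (-8y)·k_3 from -64/35xy + 8/7y² - 104/35y → 0
  remainder 0.

S(k_3,k_4): leading monomials are coprime, so the S-polynomial reduces to 0 (Buchberger's first criterion).
Every S-polynomial of the final basis reduces to 0, so we have a Gröbner basis.
Inter-reduce: drop elements whose leading term is divisible by another's, tail-reduce, and make monic.
Reduced Gröbner basis: {y³ - 13/5y² + 8/5y, x - ⅝y + 13/8}.

The two bases agree; hence the ideals are identical.
The choice of monomial ordering does not affect the verdict — as long as both bases are computed under the same ordering, their equality decides ideal equality.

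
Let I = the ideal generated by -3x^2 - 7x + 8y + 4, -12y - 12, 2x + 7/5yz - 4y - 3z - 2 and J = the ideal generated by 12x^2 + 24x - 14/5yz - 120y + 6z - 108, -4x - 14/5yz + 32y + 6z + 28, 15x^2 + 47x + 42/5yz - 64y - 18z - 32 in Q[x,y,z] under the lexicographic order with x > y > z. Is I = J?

Yes, the ideals are equal.

Equality of ideals is decidable: compute both reduced Gröbner bases (unique for the ordering) and check whether they agree.
Buchberger on the first generating set:
f_1 = -3x^2 - 7x + 8y + 4, LT = x^2.
f_2 = -12y - 12, LT = y.
f_3 = 2x + 7/5yz - 4y - 3z - 2, LT = x.

S(f_1,f_3): lcm = x^2. S = -7/10xyz + 2xy + 3/2xz + 10/3x - 8/3y - 4/3.
  leading term xyz: subtract (7/120xz)·f_2 from -7/10xyz + 2xy + 3/2xz + 10/3x - 8/3y - 4/3 → 2xy + 11/5xz + 10/3x - 8/3y - 4/3
  leading term xy: subtract (-1/6x)·f_2 from 2xy + 11/5xz + 10/3x - 8/3y - 4/3 → 11/5xz + 4/3x - 8/3y - 4/3
  leading term xz: subtract (11/10z)·f_3 from 11/5xz + 4/3x - 8/3y - 4/3 → 4/3x - 77/50yz^2 + 22/5yz - 8/3y + 33/10z^2 + 11/5z - 4/3
  leading term x: subtract (2/3)·f_3 from 4/3x - 77/50yz^2 + 22/5yz - 8/3y + 33/10z^2 + 11/5z - 4/3 → -77/50yz^2 + 52/15yz + 33/10z^2 + 21/5z
  leading term yz^2: subtract (77/600z^2)·f_2 from -77/50yz^2 + 52/15yz + 33/10z^2 + 21/5z → 52/15yz + 121/25z^2 + 21/5z
  leading term yz: subtract (-13/45z)·f_2 from 52/15yz + 121/25z^2 + 21/5z → 121/25z^2 + 11/15z
  leading term z^2: no divisor's leading term divides it; move 121/25z^2 to the remainder.
  leading term z: no divisor's leading term divides it; move 11/15z to the remainder.
  remainder 121/25z^2 + 11/15z ≠ 0; add g_4 = 121/25z^2 + 11/15z to the basis.

The other S-polynomials (S(f_1,f_2), S(f_2,f_3), S(f_1,g_4), S(f_2,g_4), S(f_3,g_4)) all reduce to 0 modulo the current basis, so we have a Gröbner basis.
Inter-reduce: drop elements whose leading term is divisible by another's, tail-reduce, and make monic.
Reduced Gröbner basis: {x - 11/5z + 1, y + 1, z^2 + 5/33z}.

Buchberger on the second generating set:
h_1 = 12x^2 + 24x - 14/5yz - 120y + 6z - 108, LT = x^2.
h_2 = -4x - 14/5yz + 32y + 6z + 28, LT = x.
h_3 = 15x^2 + 47x + 42/5yz - 64y - 18z - 32, LT = x^2.

S(h_1,h_2): lcm = x^2. S = -7/10xyz + 8xy + 3/2xz + 9x - 7/30yz - 10y + 1/2z - 9.
  leading term xyz: subtract (7/40yz)·h_2 from -7/10xyz + 8xy + 3/2xz + 9x - 7/30yz - 10y + 1/2z - 9 → 8xy + 3/2xz + 9x + 49/100y^2z^2 - 28/5y^2z - 21/20yz^2 - 77/15yz - 10y + 1/2z - 9
  leading term xy: subtract (-2y)·h_2 from 8xy + 3/2xz + 9x + 49/100y^2z^2 - 28/5y^2z - 21/20yz^2 - 77/15yz - 10y + 1/2z - 9 → 3/2xz + 9x + 49/100y^2z^2 - 56/5y^2z + 64y^2 - 21/20yz^2 + 103/15yz + 46y + 1/2z - 9
  leading term xz: subtract (-3/8z)·h_2 from 3/2xz + 9x + 49/100y^2z^2 - 56/5y^2z + 64y^2 - 21/20yz^2 + 103/15yz + 46y + 1/2z - 9 → 9x + 49/100y^2z^2 - 56/5y^2z + 64y^2 - 21/10yz^2 + 283/15yz + 46y + 9/4z^2 + 11z - 9
  leading term x: subtract (-9/4)·h_2 from 9x + 49/100y^2z^2 - 56/5y^2z + 64y^2 - 21/10yz^2 + 283/15yz + 46y + 9/4z^2 + 11z - 9 → 49/100y^2z^2 - 56/5y^2z + 64y^2 - 21/10yz^2 + 377/30yz + 118y + 9/4z^2 + 49/2z + 54
  leading term y^2z^2: no divisor's leading term divides it; move 49/100y^2z^2 to the remainder.
  leading term y^2z: no divisor's leading term divides it; move -56/5y^2z to the remainder.
  leading term y^2: no divisor's leading term divides it; move 64y^2 to the remainder.
  leading term yz^2: no divisor's leading term divides it; move -21/10yz^2 to the remainder.
  leading term yz: no divisor's leading term divides it; move 377/30yz to the remainder.
  leading term y: no divisor's leading term divides it; move 118y to the remainder.
  leading term z^2: no divisor's leading term divides it; move 9/4z^2 to the remainder.
  leading term z: no divisor's leading term divides it; move 49/2z to the remainder.
  leading term 1: no divisor's leading term divides it; move 54 to the remainder.
  remainder 49/100y^2z^2 - 56/5y^2z + 64y^2 - 21/10yz^2 + 377/30yz + 118y + 9/4z^2 + 49/2z + 54 ≠ 0; add k_4 = 49/100y^2z^2 - 56/5y^2z + 64y^2 - 21/10yz^2 + 377/30yz + 118y + 9/4z^2 + 49/2z + 54 to the basis.

S(h_1,h_3): lcm = x^2. S = -17/15x - 119/150yz - 86/15y + 17/10z - 103/15.
  leading term x: subtract (17/60)·h_2 from -17/15x - 119/150yz - 86/15y + 17/10z - 103/15 → -74/5y - 74/5
  leading term y: no divisor's leading term divides it; move -74/5y to the remainder.
  leading term 1: no divisor's leading term divides it; move -74/5 to the remainder.
  remainder -74/5y - 74/5 ≠ 0; add k_5 = -74/5y - 74/5 to the basis.

S(k_4,k_5): lcm = y^2z^2. S = -160/7y^2z + 6400/49y^2 - 37/7yz^2 + 3770/147yz + 11800/49y + 225/49z^2 + 50z + 5400/49.
  leading term y^2z: subtract (400/259yz)·k_5 from -160/7y^2z + 6400/49y^2 - 37/7yz^2 + 3770/147yz + 11800/49y + 225/49z^2 + 50z + 5400/49 → 6400/49y^2 - 37/7yz^2 + 7130/147yz + 11800/49y + 225/49z^2 + 50z + 5400/49
  leading term y^2: subtract (-16000/1813y)·k_5 from 6400/49y^2 - 37/7yz^2 + 7130/147yz + 11800/49y + 225/49z^2 + 50z + 5400/49 → -37/7yz^2 + 7130/147yz + 5400/49y + 225/49z^2 + 50z + 5400/49
  leading term yz^2: subtract (5/14z^2)·k_5 from -37/7yz^2 + 7130/147yz + 5400/49y + 225/49z^2 + 50z + 5400/49 → 7130/147yz + 5400/49y + 484/49z^2 + 50z + 5400/49
  leading term yz: subtract (-17825/5439z)·k_5 from 7130/147yz + 5400/49y + 484/49z^2 + 50z + 5400/49 → 5400/49y + 484/49z^2 + 220/147z + 5400/49
  leading term y: subtract (-13500/1813)·k_5 from 5400/49y + 484/49z^2 + 220/147z + 5400/49 → 484/49z^2 + 220/147z
  leading term z^2: no divisor's leading term divides it; move 484/49z^2 to the remainder.
  leading term z: no divisor's leading term divides it; move 220/147z to the remainder.
  remainder 484/49z^2 + 220/147z ≠ 0; add k_6 = 484/49z^2 + 220/147z to the basis.

The other S-polynomials (S(h_2,h_3), S(h_1,k_4), S(h_2,k_4), S(h_3,k_4), S(h_1,k_5), S(h_2,k_5), S(h_3,k_5), S(h_1,k_6), S(h_2,k_6), S(h_3,k_6), S(k_4,k_6), S(k_5,k_6)) all reduce to 0 modulo the current basis, so we have a Gröbner basis.
Inter-reduce: drop elements whose leading term is divisible by another's, tail-reduce, and make monic.
Reduced Gröbner basis: {x - 11/5z + 1, y + 1, z^2 + 5/33z}.

Same reduced basis, so the two generating sets span the same ideal.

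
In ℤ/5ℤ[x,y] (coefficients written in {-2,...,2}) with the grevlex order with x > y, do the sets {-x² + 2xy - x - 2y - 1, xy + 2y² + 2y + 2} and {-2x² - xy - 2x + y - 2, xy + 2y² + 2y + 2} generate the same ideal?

For a fixed monomial order, each ideal has a unique reduced Gröbner basis; comparing bases decides equality.
Buchberger on the first generating set:
f_1 = -x² + 2xy - x - 2y - 1, LT = x².
f_2 = xy + 2y² + 2y + 2, LT = xy.

S(f_1,f_2): lcm = x²y. S = xy² - xy + 2y² - 2x + y.
  reduce S modulo (f_1, f_2):
  remainder -2y³ + 2y² - 2x + y + 2 ≠ 0; add g_3 = -2y³ + 2y² - 2x + y + 2 to the basis.

The other S-polynomials (S(f_1,g_3), S(f_2,g_3)) all reduce to 0 modulo the current basis, so we have a Gröbner basis.
Inter-reduce: drop elements whose leading term is divisible by another's, tail-reduce, and make monic.
Reduced Gröbner basis: {y³ - y² + x + 2y - 1, x² - y² + x + y, xy + 2y² + 2y + 2}.

Buchberger on the second generating set:
h_1 = -2x² - xy - 2x + y - 2, LT = x².
h_2 = xy + 2y² + 2y + 2, LT = xy.

S(h_1,h_2): lcm = x²y. S = xy² - xy + 2y² - 2x + y.
  reduce S modulo (h_1, h_2):
  remainder -2y³ + 2y² - 2x + y + 2 ≠ 0; add k_3 = -2y³ + 2y² - 2x + y + 2 to the basis.

The other S-polynomials (S(h_1,k_3), S(h_2,k_3)) all reduce to 0 modulo the current basis, so we have a Gröbner basis.
Inter-reduce: drop elements whose leading term is divisible by another's, tail-reduce, and make monic.
Reduced Gröbner basis: {y³ - y² + x + 2y - 1, x² - y² + x + y, xy + 2y² + 2y + 2}.

These coincide, so the ideals are equal.

Yes, the ideals are equal.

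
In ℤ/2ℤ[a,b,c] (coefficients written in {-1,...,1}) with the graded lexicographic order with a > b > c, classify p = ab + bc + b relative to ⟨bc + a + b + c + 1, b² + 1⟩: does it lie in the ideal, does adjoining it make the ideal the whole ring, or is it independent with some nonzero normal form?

First compute the reduced Gröbner basis of I by Buchberger's algorithm.
f_1 = bc + a + b + c + 1, LT = bc.
f_2 = b² + 1, LT = b².

S(f_1,f_2): lcm = b²c. S = ab + b² + bc + b + c.
  leading term ab: no divisor's leading term divides it; move ab to the remainder.
  leading term b²: subtract (1)·f_2 from b² + bc + b + c → bc + b + c + 1
  leading term bc: subtract (1)·f_1 from bc + b + c + 1 → a
  leading term a: no divisor's leading term divides it; move a to the remainder.
  remainder ab + a ≠ 0; add h_3 = ab + a to the basis.

S(f_1,h_3): lcm = abc. S = a² + ab + a.
  leading term a²: no divisor's leading term divides it; move a² to the remainder.
  leading term ab: subtract (1)·h_3 from ab + a → 0
  remainder a² ≠ 0; add h_4 = a² to the basis.

The other S-polynomials (S(f_2,h_3), S(f_1,h_4), S(f_2,h_4), S(h_3,h_4)) all reduce to 0 modulo the current basis, so we have a Gröbner basis.
Inter-reduce: drop elements whose leading term is divisible by another's, tail-reduce, and make monic.
Reduced Gröbner basis: {a², ab + a, b² + 1, bc + a + b + c + 1}.
Label its elements g_1 = a², g_2 = ab + a, g_3 = b² + 1, g_4 = bc + a + b + c + 1.

Reduce p = ab + bc + b modulo G:
  leading term ab: subtract (1)·g_2 from ab + bc + b → bc + a + b
  leading term bc: subtract (1)·g_4 from bc + a + b → c + 1
  leading term c: no divisor's leading term divides it; move c to the remainder.
  leading term 1: no divisor's leading term divides it; move 1 to the remainder.
  normal form = c + 1.
The normal form is nonzero, so p ∉ I. Since p minus its normal form lies in I, I + (p) = I + (r) where r = c + 1; decide whether this ideal is the whole ring.
Run Buchberger on G together with r (pairs among the g_i already reduce to 0 since G is a Gröbner basis):
g_1 = a², LT = a².
g_2 = ab + a, LT = ab.
g_3 = b² + 1, LT = b².
g_4 = bc + a + b + c + 1, LT = bc.
r = c + 1, LT = c.

S(g_4,r): lcm = bc. S = a + c + 1.
  leading term a: no divisor's leading term divides it; move a to the remainder.
  leading term c: subtract (1)·r from c + 1 → 0
  remainder a ≠ 0; add m_6 = a to the basis.

The other S-polynomials (S(g_1,g_2), S(g_1,g_3), S(g_1,g_4), S(g_1,r), S(g_2,g_3), S(g_2,g_4), S(g_2,r), S(g_3,g_4), S(g_3,r), S(g_1,m_6), S(g_2,m_6), S(g_3,m_6), S(g_4,m_6), S(r,m_6)) all reduce to 0 modulo the current basis, so we have a Gröbner basis.
Inter-reduce: drop elements whose leading term is divisible by another's, tail-reduce, and make monic.
Reduced Gröbner basis: {b² + 1, a, c + 1}.
The reduced Gröbner basis of I + (p) is {b² + 1, a, c + 1} ≠ {1}, a proper ideal, so the enlarged system stays consistent: p is independent of I, with normal form c + 1.

ab + bc + b is independent of I; its normal form modulo I is c + 1.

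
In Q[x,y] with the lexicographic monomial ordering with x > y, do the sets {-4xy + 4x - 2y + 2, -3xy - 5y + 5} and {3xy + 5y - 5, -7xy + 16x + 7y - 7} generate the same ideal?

Yes, the ideals are equal.

Equality of ideals is decidable: compute both reduced Gröbner bases (unique for the ordering) and check whether they agree.
Buchberger on the first generating set:
f_1 = -4xy + 4x - 2y + 2, LT = xy.
f_2 = -3xy - 5y + 5, LT = xy.

S(f_1,f_2): lcm = xy. S = -x - 7/6y + 7/6.
  reduce S modulo (f_1, f_2):
  remainder -x - 7/6y + 7/6 ≠ 0; add g_3 = -x - 7/6y + 7/6 to the basis.

S(f_1,g_3): lcm = xy. S = -x - 7/6y^2 + 5/3y - 1/2.
  reduce S modulo (f_1, f_2, g_3):
  remainder -7/6y^2 + 17/6y - 5/3 ≠ 0; add g_4 = -7/6y^2 + 17/6y - 5/3 to the basis.

The other S-polynomials (S(f_2,g_3), S(f_1,g_4), S(f_2,g_4), S(g_3,g_4)) all reduce to 0 modulo the current basis, so we have a Gröbner basis.
Inter-reduce: drop elements whose leading term is divisible by another's, tail-reduce, and make monic.
Reduced Gröbner basis: {x + 7/6y - 7/6, y^2 - 17/7y + 10/7}.

Buchberger on the second generating set:
h_1 = 3xy + 5y - 5, LT = xy.
h_2 = -7xy + 16x + 7y - 7, LT = xy.

S(h_1,h_2): lcm = xy. S = 16/7x + 8/3y - 8/3.
  reduce S modulo (h_1, h_2):
  remainder 16/7x + 8/3y - 8/3 ≠ 0; add k_3 = 16/7x + 8/3y - 8/3 to the basis.

S(h_1,k_3): lcm = xy. S = -7/6y^2 + 17/6y - 5/3.
  reduce S modulo (h_1, h_2, k_3):
  remainder -7/6y^2 + 17/6y - 5/3 ≠ 0; add k_4 = -7/6y^2 + 17/6y - 5/3 to the basis.

The other S-polynomials (S(h_2,k_3), S(h_1,k_4), S(h_2,k_4), S(k_3,k_4)) all reduce to 0 modulo the current basis, so we have a Gröbner basis.
Inter-reduce: drop elements whose leading term is divisible by another's, tail-reduce, and make monic.
Reduced Gröbner basis: {x + 7/6y - 7/6, y^2 - 17/7y + 10/7}.

The two bases agree; hence the ideals are identical.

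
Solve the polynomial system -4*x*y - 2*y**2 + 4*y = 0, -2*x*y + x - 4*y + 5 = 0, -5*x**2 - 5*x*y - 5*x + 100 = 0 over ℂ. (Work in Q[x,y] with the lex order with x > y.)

{(-5, 0)}

Compute a lex Gröbner basis by Buchberger's algorithm.
f_1 = -4*x*y - 2*y**2 + 4*y, LT = x*y.
f_2 = -2*x*y + x - 4*y + 5, LT = x*y.
f_3 = -5*x**2 - 5*x*y - 5*x + 100, LT = x**2.

S(f_1,f_2): lcm = x*y. S = 1/2*x + 1/2*y**2 - 3*y + 5/2.
  leading term x: no divisor's leading term divides it; move 1/2*x to the remainder.
  leading term y**2: no divisor's leading term divides it; move 1/2*y**2 to the remainder.
  leading term y: no divisor's leading term divides it; move -3*y to the remainder.
  leading term 1: no divisor's leading term divides it; move 5/2 to the remainder.
  remainder 1/2*x + 1/2*y**2 - 3*y + 5/2 ≠ 0; add h_4 = 1/2*x + 1/2*y**2 - 3*y + 5/2 to the basis.

S(f_1,f_3): lcm = x**2*y. S = -1/2*x*y**2 - 2*x*y + 20*y.
  leading term x*y**2: subtract (1/8*y)·f_1 from -1/2*x*y**2 - 2*x*y + 20*y → -2*x*y + 1/4*y**3 - 1/2*y**2 + 20*y
  leading term x*y: subtract (1/2)·f_1 from -2*x*y + 1/4*y**3 - 1/2*y**2 + 20*y → 1/4*y**3 + 1/2*y**2 + 18*y
  leading term y**3: no divisor's leading term divides it; move 1/4*y**3 to the remainder.
  leading term y**2: no divisor's leading term divides it; move 1/2*y**2 to the remainder.
  leading term y: no divisor's leading term divides it; move 18*y to the remainder.
  remainder 1/4*y**3 + 1/2*y**2 + 18*y ≠ 0; add h_5 = 1/4*y**3 + 1/2*y**2 + 18*y to the basis.

S(f_2,f_3): lcm = x**2*y. S = -1/2*x**2 - x*y**2 + x*y - 5/2*x + 20*y.
  leading term x**2: subtract (1/10)·f_3 from -1/2*x**2 - x*y**2 + x*y - 5/2*x + 20*y → -x*y**2 + 3/2*x*y - 2*x + 20*y - 10
  leading term x*y**2: subtract (1/4*y)·f_1 from -x*y**2 + 3/2*x*y - 2*x + 20*y - 10 → 3/2*x*y - 2*x + 1/2*y**3 - y**2 + 20*y - 10
  leading term x*y: subtract (-3/8)·f_1 from 3/2*x*y - 2*x + 1/2*y**3 - y**2 + 20*y - 10 → -2*x + 1/2*y**3 - 7/4*y**2 + 43/2*y - 10
  leading term x: subtract (-4)·h_4 from -2*x + 1/2*y**3 - 7/4*y**2 + 43/2*y - 10 → 1/2*y**3 + 1/4*y**2 + 19/2*y
  leading term y**3: subtract (2)·h_5 from 1/2*y**3 + 1/4*y**2 + 19/2*y → -3/4*y**2 - 53/2*y
  leading term y**2: no divisor's leading term divides it; move -3/4*y**2 to the remainder.
  leading term y: no divisor's leading term divides it; move -53/2*y to the remainder.
  remainder -3/4*y**2 - 53/2*y ≠ 0; add h_6 = -3/4*y**2 - 53/2*y to the basis.

S(f_1,h_4): lcm = x*y. S = -y**3 + 13/2*y**2 - 6*y.
  leading term y**3: subtract (-4)·h_5 from -y**3 + 13/2*y**2 - 6*y → 17/2*y**2 + 66*y
  leading term y**2: subtract (-34/3)·h_6 from 17/2*y**2 + 66*y → -703/3*y
  leading term y: no divisor's leading term divides it; move -703/3*y to the remainder.
  remainder -703/3*y ≠ 0; add h_7 = -703/3*y to the basis.

The other S-polynomials (S(f_2,h_4), S(f_3,h_4), S(f_1,h_5), S(f_2,h_5), S(f_3,h_5), S(h_4,h_5), S(f_1,h_6), S(f_2,h_6), S(f_3,h_6), S(h_4,h_6), S(h_5,h_6), S(f_1,h_7), S(f_2,h_7), S(f_3,h_7), S(h_4,h_7), S(h_5,h_7), S(h_6,h_7)) all reduce to 0 modulo the current basis, so we have a Gröbner basis.
Inter-reduce: drop elements whose leading term is divisible by another's, tail-reduce, and make monic.
Reduced Gröbner basis: {x + 5, y}.

A lex Gröbner basis eliminates variables successively. Here y depends only on y, with roots {0}; lifting each root through the earlier basis elements recovers the full solutions.
  y = 0: the earlier basis element becomes x + 5 = 0, giving x = -5 — point (-5, 0).
Substituting each solution back into the original system confirms all equations vanish.
A lex Gröbner basis triangularizes the system, enabling back-substitution.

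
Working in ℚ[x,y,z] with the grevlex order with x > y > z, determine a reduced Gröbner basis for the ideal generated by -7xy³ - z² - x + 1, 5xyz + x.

f_1 = -7xy³ - z² - x + 1, LT = xy³.
f_2 = 5xyz + x, LT = xyz.

S(f_1,f_2): lcm = xy³z. S = -⅕xy² + 1/7z³ + 1/7xz - 1/7z.
  leading term xy²: no divisor's leading term divides it; move -⅕xy² to the remainder.
  leading term z³: no divisor's leading term divides it; move 1/7z³ to the remainder.
  leading term xz: no divisor's leading term divides it; move 1/7xz to the remainder.
  leading term z: no divisor's leading term divides it; move -1/7z to the remainder.
  remainder -⅕xy² + 1/7z³ + 1/7xz - 1/7z ≠ 0; add g_3 = -⅕xy² + 1/7z³ + 1/7xz - 1/7z to the basis.

S(f_1,g_3): lcm = xy³. S = 5/7yz³ + 5/7xyz - 5/7yz + 1/7z² + 1/7x - 1/7.
  leading term yz³: no divisor's leading term divides it; move 5/7yz³ to the remainder.
  leading term xyz: subtract (1/7)·f_2 from 5/7xyz - 5/7yz + 1/7z² + 1/7x - 1/7 → -5/7yz + 1/7z² - 1/7
  leading term yz: no divisor's leading term divides it; move -5/7yz to the remainder.
  leading term z²: no divisor's leading term divides it; move 1/7z² to the remainder.
  leading term 1: no divisor's leading term divides it; move -1/7 to the remainder.
  remainder 5/7yz³ - 5/7yz + 1/7z² - 1/7 ≠ 0; add g_4 = 5/7yz³ - 5/7yz + 1/7z² - 1/7 to the basis.

S(f_2,g_3): lcm = xy²z. S = 5/7z⁴ + 5/7xz² + ⅕xy - 5/7z².
  leading term z⁴: no divisor's leading term divides it; move 5/7z⁴ to the remainder.
  leading term xz²: no divisor's leading term divides it; move 5/7xz² to the remainder.
  leading term xy: no divisor's leading term divides it; move ⅕xy to the remainder.
  leading term z²: no divisor's leading term divides it; move -5/7z² to the remainder.
  remainder 5/7z⁴ + 5/7xz² + ⅕xy - 5/7z² ≠ 0; add g_5 = 5/7z⁴ + 5/7xz² + ⅕xy - 5/7z² to the basis.

The other S-polynomials (S(f_1,g_4), S(f_2,g_4), S(g_3,g_4), S(f_1,g_5), S(f_2,g_5), S(g_3,g_5), S(g_4,g_5)) all reduce to 0 modulo the current basis, so we have a Gröbner basis.
Inter-reduce: drop elements whose leading term is divisible by another's, tail-reduce, and make monic.

G = {yz³ - yz + ⅕z² - ⅕, z⁴ + xz² + 7/25xy - z², xy² - 5/7z³ - 5/7xz + 5/7z, xyz + ⅕x}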